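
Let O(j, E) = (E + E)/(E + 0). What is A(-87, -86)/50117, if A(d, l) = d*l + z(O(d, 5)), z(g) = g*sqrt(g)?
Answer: 7482/50117 + 2*sqrt(2)/50117 ≈ 0.14935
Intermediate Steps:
O(j, E) = 2 (O(j, E) = (2*E)/E = 2)
z(g) = g**(3/2)
A(d, l) = 2*sqrt(2) + d*l (A(d, l) = d*l + 2**(3/2) = d*l + 2*sqrt(2) = 2*sqrt(2) + d*l)
A(-87, -86)/50117 = (2*sqrt(2) - 87*(-86))/50117 = (2*sqrt(2) + 7482)*(1/50117) = (7482 + 2*sqrt(2))*(1/50117) = 7482/50117 + 2*sqrt(2)/50117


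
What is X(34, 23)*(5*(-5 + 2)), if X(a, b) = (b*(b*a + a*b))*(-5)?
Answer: 2697900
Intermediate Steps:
X(a, b) = -10*a*b² (X(a, b) = (b*(a*b + a*b))*(-5) = (b*(2*a*b))*(-5) = (2*a*b²)*(-5) = -10*a*b²)
X(34, 23)*(5*(-5 + 2)) = (-10*34*23²)*(5*(-5 + 2)) = (-10*34*529)*(5*(-3)) = -179860*(-15) = 2697900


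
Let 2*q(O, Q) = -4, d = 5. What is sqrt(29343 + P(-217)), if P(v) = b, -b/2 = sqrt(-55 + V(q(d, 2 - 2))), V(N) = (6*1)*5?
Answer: sqrt(29343 - 10*I) ≈ 171.3 - 0.029*I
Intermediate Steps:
q(O, Q) = -2 (q(O, Q) = (1/2)*(-4) = -2)
V(N) = 30 (V(N) = 6*5 = 30)
b = -10*I (b = -2*sqrt(-55 + 30) = -10*I ≈ -10.0*I)
P(v) = -10*I
sqrt(29343 + P(-217)) = sqrt(29343 - 10*I)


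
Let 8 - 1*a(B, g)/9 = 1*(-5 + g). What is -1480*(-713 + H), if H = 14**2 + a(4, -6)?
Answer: 512080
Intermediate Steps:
a(B, g) = 117 - 9*g (a(B, g) = 72 - 9*(-5 + g) = 72 + (45 - 9*g) = 117 - 9*g)
H = 367 (H = 14**2 + (117 - 9*(-6)) = 196 + (117 + 54) = 196 + 171 = 367)
-1480*(-713 + H) = -1480*(-713 + 367) = -1480*(-346) = 512080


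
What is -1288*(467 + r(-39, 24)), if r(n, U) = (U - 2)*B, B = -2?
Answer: -544824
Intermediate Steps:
r(n, U) = 4 - 2*U (r(n, U) = (U - 2)*(-2) = (-2 + U)*(-2) = 4 - 2*U)
-1288*(467 + r(-39, 24)) = -1288*(467 + (4 - 2*24)) = -1288*(467 + (4 - 48)) = -1288*(467 - 44) = -1288*423 = -544824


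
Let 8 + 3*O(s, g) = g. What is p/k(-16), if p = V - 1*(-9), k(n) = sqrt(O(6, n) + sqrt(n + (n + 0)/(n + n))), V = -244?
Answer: -235*sqrt(2)/sqrt(-16 + I*sqrt(62)) ≈ -17.84 + 76.652*I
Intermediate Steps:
O(s, g) = -8/3 + g/3
k(n) = sqrt(-8/3 + sqrt(1/2 + n) + n/3) (k(n) = sqrt((-8/3 + n/3) + sqrt(n + (n + 0)/(n + n))) = sqrt((-8/3 + n/3) + sqrt(n + n/((2*n)))) = sqrt((-8/3 + n/3) + sqrt(n + n*(1/(2*n)))) = sqrt((-8/3 + n/3) + sqrt(n + 1/2)) = sqrt((-8/3 + n/3) + sqrt(1/2 + n)) = sqrt(-8/3 + sqrt(1/2 + n) + n/3))
p = -235 (p = -244 - 1*(-9) = -244 + 9 = -235)
p/k(-16) = -235*6/sqrt(-96 + 12*(-16) + 18*sqrt(2)*sqrt(1 + 2*(-16))) = -235*6/sqrt(-96 - 192 + 18*sqrt(2)*sqrt(1 - 32)) = -235*6/sqrt(-96 - 192 + 18*sqrt(2)*sqrt(-31)) = -235*6/sqrt(-96 - 192 + 18*sqrt(2)*(I*sqrt(31))) = -235*6/sqrt(-96 - 192 + 18*I*sqrt(62)) = -235*6/sqrt(-288 + 18*I*sqrt(62)) = -1410/sqrt(-288 + 18*I*sqrt(62))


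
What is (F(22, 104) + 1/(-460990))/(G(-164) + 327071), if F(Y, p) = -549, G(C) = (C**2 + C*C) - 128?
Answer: -253083511/175515027650 ≈ -0.0014419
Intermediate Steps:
G(C) = -128 + 2*C**2 (G(C) = (C**2 + C**2) - 128 = 2*C**2 - 128 = -128 + 2*C**2)
(F(22, 104) + 1/(-460990))/(G(-164) + 327071) = (-549 + 1/(-460990))/((-128 + 2*(-164)**2) + 327071) = (-549 - 1/460990)/((-128 + 2*26896) + 327071) = -253083511/(460990*((-128 + 53792) + 327071)) = -253083511/(460990*(53664 + 327071)) = -253083511/460990/380735 = -253083511/460990*1/380735 = -253083511/175515027650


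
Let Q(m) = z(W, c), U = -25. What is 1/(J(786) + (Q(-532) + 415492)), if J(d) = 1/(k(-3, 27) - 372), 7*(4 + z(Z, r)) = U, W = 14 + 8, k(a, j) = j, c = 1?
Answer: 2415/1003394888 ≈ 2.4068e-6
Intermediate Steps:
W = 22
z(Z, r) = -53/7 (z(Z, r) = -4 + (⅐)*(-25) = -4 - 25/7 = -53/7)
Q(m) = -53/7
J(d) = -1/345 (J(d) = 1/(27 - 372) = 1/(-345) = -1/345)
1/(J(786) + (Q(-532) + 415492)) = 1/(-1/345 + (-53/7 + 415492)) = 1/(-1/345 + 2908391/7) = 1/(1003394888/2415) = 2415/1003394888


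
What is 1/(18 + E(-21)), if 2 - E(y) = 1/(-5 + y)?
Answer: 26/521 ≈ 0.049904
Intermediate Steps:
E(y) = 2 - 1/(-5 + y)
1/(18 + E(-21)) = 1/(18 + (-11 + 2*(-21))/(-5 - 21)) = 1/(18 + (-11 - 42)/(-26)) = 1/(18 - 1/26*(-53)) = 1/(18 + 53/26) = 1/(521/26) = 26/521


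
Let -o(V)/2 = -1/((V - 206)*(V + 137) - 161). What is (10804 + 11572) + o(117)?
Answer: 509434390/22767 ≈ 22376.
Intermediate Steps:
o(V) = 2/(-161 + (-206 + V)*(137 + V)) (o(V) = -(-2)/((V - 206)*(V + 137) - 161) = -(-2)/((-206 + V)*(137 + V) - 161) = -(-2)/(-161 + (-206 + V)*(137 + V)) = 2/(-161 + (-206 + V)*(137 + V)))
(10804 + 11572) + o(117) = (10804 + 11572) + 2/(-28383 + 117² - 69*117) = 22376 + 2/(-28383 + 13689 - 8073) = 22376 + 2/(-22767) = 22376 + 2*(-1/22767) = 22376 - 2/22767 = 509434390/22767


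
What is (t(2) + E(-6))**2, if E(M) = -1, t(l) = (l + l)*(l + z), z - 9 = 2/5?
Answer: 49729/25 ≈ 1989.2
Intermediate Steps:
z = 47/5 (z = 9 + 2/5 = 47/5 ≈ 9.4000)
t(l) = 2*l*(47/5 + l) (t(l) = (l + l)*(l + 47/5) = (2*l)*(47/5 + l) = 2*l*(47/5 + l))
(t(2) + E(-6))**2 = ((2/5)*2*(47 + 5*2) - 1)**2 = ((2/5)*2*(47 + 10) - 1)**2 = ((2/5)*2*57 - 1)**2 = (228/5 - 1)**2 = (223/5)**2 = 49729/25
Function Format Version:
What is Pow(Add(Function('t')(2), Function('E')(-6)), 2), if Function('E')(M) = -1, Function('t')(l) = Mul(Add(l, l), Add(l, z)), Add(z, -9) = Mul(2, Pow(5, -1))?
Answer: Rational(49729, 25) ≈ 1989.2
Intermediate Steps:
z = Rational(47, 5) (z = Add(9, Mul(2, Pow(5, -1))) = Add(9, Mul(2, Rational(1, 5))) = Add(9, Rational(2, 5)) = Rational(47, 5) ≈ 9.4000)
Function('t')(l) = Mul(2, l, Add(Rational(47, 5), l)) (Function('t')(l) = Mul(Add(l, l), Add(l, Rational(47, 5))) = Mul(Mul(2, l), Add(Rational(47, 5), l)) = Mul(2, l, Add(Rational(47, 5), l)))
Pow(Add(Function('t')(2), Function('E')(-6)), 2) = Pow(Add(Mul(Rational(2, 5), 2, Add(47, Mul(5, 2))), -1), 2) = Pow(Add(Mul(Rational(2, 5), 2, Add(47, 10)), -1), 2) = Pow(Add(Mul(Rational(2, 5), 2, 57), -1), 2) = Pow(Add(Rational(228, 5), -1), 2) = Pow(Rational(223, 5), 2) = Rational(49729, 25)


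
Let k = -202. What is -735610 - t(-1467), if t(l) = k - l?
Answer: -736875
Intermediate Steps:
t(l) = -202 - l
-735610 - t(-1467) = -735610 - (-202 - 1*(-1467)) = -735610 - (-202 + 1467) = -735610 - 1*1265 = -735610 - 1265 = -736875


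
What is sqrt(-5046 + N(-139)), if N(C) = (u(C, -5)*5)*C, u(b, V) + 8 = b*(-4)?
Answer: I*sqrt(385906) ≈ 621.21*I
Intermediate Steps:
u(b, V) = -8 - 4*b (u(b, V) = -8 + b*(-4) = -8 - 4*b)
N(C) = C*(-40 - 20*C) (N(C) = ((-8 - 4*C)*5)*C = (-40 - 20*C)*C = C*(-40 - 20*C))
sqrt(-5046 + N(-139)) = sqrt(-5046 - 20*(-139)*(2 - 139)) = sqrt(-5046 - 20*(-139)*(-137)) = sqrt(-5046 - 380860) = sqrt(-385906) = I*sqrt(385906)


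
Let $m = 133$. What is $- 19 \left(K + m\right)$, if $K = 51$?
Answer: $-3496$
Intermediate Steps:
$- 19 \left(K + m\right) = - 19 \left(51 + 133\right) = - 19 \cdot 184 = \left(-1\right) 3496 = -3496$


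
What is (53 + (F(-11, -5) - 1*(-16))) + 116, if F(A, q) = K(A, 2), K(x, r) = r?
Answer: 187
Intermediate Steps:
F(A, q) = 2
(53 + (F(-11, -5) - 1*(-16))) + 116 = (53 + (2 - 1*(-16))) + 116 = (53 + (2 + 16)) + 116 = (53 + 18) + 116 = 71 + 116 = 187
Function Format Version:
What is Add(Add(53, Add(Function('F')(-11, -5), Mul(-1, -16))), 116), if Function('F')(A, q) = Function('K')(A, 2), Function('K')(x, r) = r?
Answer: 187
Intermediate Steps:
Function('F')(A, q) = 2
Add(Add(53, Add(Function('F')(-11, -5), Mul(-1, -16))), 116) = Add(Add(53, Add(2, Mul(-1, -16))), 116) = Add(Add(53, Add(2, 16)), 116) = Add(Add(53, 18), 116) = Add(71, 116) = 187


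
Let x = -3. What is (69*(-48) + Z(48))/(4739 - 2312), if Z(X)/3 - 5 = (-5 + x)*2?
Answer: -1115/809 ≈ -1.3782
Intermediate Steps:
Z(X) = -33 (Z(X) = 15 + 3*((-5 - 3)*2) = 15 + 3*(-8*2) = 15 + 3*(-16) = 15 - 48 = -33)
(69*(-48) + Z(48))/(4739 - 2312) = (69*(-48) - 33)/(4739 - 2312) = (-3312 - 33)/2427 = -3345*1/2427 = -1115/809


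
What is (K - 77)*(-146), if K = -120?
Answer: 28762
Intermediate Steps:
(K - 77)*(-146) = (-120 - 77)*(-146) = -197*(-146) = 28762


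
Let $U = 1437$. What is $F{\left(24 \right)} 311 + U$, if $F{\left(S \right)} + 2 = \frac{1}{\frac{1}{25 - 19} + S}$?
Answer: $\frac{120041}{145} \approx 827.87$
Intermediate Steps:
$F{\left(S \right)} = -2 + \frac{1}{\frac{1}{6} + S}$ ($F{\left(S \right)} = -2 + \frac{1}{\frac{1}{25 - 19} + S} = -2 + \frac{1}{\frac{1}{6} + S}$)
$F{\left(24 \right)} 311 + U = \frac{4 \left(1 - 72\right)}{1 + 6 \cdot 24} \cdot 311 + 1437 = \frac{4 \left(1 - 72\right)}{1 + 144} \cdot 311 + 1437 = 4 \cdot \frac{1}{145} \left(-71\right) 311 + 1437 = \left(- \frac{284}{145}\right) 311 + 1437 = - \frac{88324}{145} + 1437 = \frac{120041}{145}$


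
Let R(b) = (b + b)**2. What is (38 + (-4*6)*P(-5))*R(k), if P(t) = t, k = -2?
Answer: 2528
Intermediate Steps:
R(b) = 4*b**2 (R(b) = (2*b)**2 = 4*b**2)
(38 + (-4*6)*P(-5))*R(k) = (38 - 4*6*(-5))*(4*(-2)**2) = (38 - 24*(-5))*(4*4) = (38 + 120)*16 = 158*16 = 2528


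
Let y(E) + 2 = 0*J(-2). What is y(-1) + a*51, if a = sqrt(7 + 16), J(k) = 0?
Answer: -2 + 51*sqrt(23) ≈ 242.59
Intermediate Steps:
a = sqrt(23) ≈ 4.7958
y(E) = -2 (y(E) = -2 + 0*0 = -2 + 0 = -2)
y(-1) + a*51 = -2 + sqrt(23)*51 = -2 + 51*sqrt(23)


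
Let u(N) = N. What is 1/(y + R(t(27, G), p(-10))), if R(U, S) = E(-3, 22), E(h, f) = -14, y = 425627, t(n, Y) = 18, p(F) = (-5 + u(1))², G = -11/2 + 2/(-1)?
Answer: 1/425613 ≈ 2.3496e-6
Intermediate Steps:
G = -15/2 (G = -11*½ + 2*(-1) = -11/2 - 2 = -15/2 ≈ -7.5000)
p(F) = 16 (p(F) = (-5 + 1)² = (-4)² = 16)
R(U, S) = -14
1/(y + R(t(27, G), p(-10))) = 1/(425627 - 14) = 1/425613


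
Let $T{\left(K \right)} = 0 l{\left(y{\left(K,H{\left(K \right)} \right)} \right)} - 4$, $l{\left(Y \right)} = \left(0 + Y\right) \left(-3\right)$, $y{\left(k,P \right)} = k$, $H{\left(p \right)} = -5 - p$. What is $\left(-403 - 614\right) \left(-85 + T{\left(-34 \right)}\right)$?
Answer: $90513$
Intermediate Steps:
$l{\left(Y \right)} = - 3 Y$ ($l{\left(Y \right)} = Y \left(-3\right) = - 3 Y$)
$T{\left(K \right)} = -4$ ($T{\left(K \right)} = 0 \left(- 3 K\right) - 4 = 0 - 4 = -4$)
$\left(-403 - 614\right) \left(-85 + T{\left(-34 \right)}\right) = \left(-403 - 614\right) \left(-85 - 4\right) = \left(-1017\right) \left(-89\right) = 90513$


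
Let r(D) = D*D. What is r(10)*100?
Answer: 10000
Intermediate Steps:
r(D) = D²
r(10)*100 = 10²*100 = 100*100 = 10000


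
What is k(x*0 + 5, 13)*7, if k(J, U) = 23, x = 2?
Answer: 161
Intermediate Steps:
k(x*0 + 5, 13)*7 = 23*7 = 161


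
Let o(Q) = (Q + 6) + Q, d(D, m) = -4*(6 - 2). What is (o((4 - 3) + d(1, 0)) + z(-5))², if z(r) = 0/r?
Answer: 576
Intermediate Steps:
d(D, m) = -16 (d(D, m) = -4*4 = -16)
o(Q) = 6 + 2*Q (o(Q) = (6 + Q) + Q = 6 + 2*Q)
z(r) = 0
(o((4 - 3) + d(1, 0)) + z(-5))² = ((6 + 2*((4 - 3) - 16)) + 0)² = ((6 + 2*(1 - 16)) + 0)² = ((6 + 2*(-15)) + 0)² = ((6 - 30) + 0)² = (-24 + 0)² = (-24)² = 576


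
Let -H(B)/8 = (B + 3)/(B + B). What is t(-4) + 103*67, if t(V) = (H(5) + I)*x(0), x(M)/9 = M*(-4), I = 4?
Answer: 6901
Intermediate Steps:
x(M) = -36*M (x(M) = 9*(M*(-4)) = 9*(-4*M) = -36*M)
H(B) = -4*(3 + B)/B (H(B) = -8*(B + 3)/(B + B) = -8*(3 + B)/(2*B) = -8*(3 + B)*1/(2*B) = -4*(3 + B)/B)
t(V) = 0 (t(V) = ((-4 - 12/5) + 4)*(-36*0) = ((-4 - 12*⅕) + 4)*0 = ((-4 - 12/5) + 4)*0 = (-32/5 + 4)*0 = -12/5*0 = 0)
t(-4) + 103*67 = 0 + 103*67 = 0 + 6901 = 6901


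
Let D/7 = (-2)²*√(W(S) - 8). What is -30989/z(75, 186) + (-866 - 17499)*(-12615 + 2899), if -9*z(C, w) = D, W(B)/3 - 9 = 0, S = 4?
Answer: 178434340 + 2097*√19/4 ≈ 1.7844e+8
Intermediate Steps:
W(B) = 27 (W(B) = 27 + 3*0 = 27 + 0 = 27)
D = 28*√19 (D = 7*((-2)²*√(27 - 8)) = 7*(4*√19) = 28*√19 ≈ 122.05)
z(C, w) = -28*√19/9
-30989/z(75, 186) + (-866 - 17499)*(-12615 + 2899) = -30989*(-9*√19/532) + (-866 - 17499)*(-12615 + 2899) = -(-2097)*√19/4 - 18365*(-9716) = 2097*√19/4 + 178434340 = 178434340 + 2097*√19/4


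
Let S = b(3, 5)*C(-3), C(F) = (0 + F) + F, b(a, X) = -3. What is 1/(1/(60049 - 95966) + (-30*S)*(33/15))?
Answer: -35917/42669397 ≈ -0.00084175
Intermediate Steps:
C(F) = 2*F (C(F) = F + F = 2*F)
S = 18 (S = -6*(-3) = -3*(-6) = 18)
1/(1/(60049 - 95966) + (-30*S)*(33/15)) = 1/(1/(60049 - 95966) + (-30*18)*(33/15)) = 1/(1/(-35917) - 17820/15) = 1/(-1/35917 - 540*11/5) = 1/(-1/35917 - 1188) = 1/(-42669397/35917) = -35917/42669397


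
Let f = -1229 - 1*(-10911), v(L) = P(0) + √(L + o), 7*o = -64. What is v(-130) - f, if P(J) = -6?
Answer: -9688 + I*√6818/7 ≈ -9688.0 + 11.796*I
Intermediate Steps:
o = -64/7 (o = (⅐)*(-64) = -64/7 ≈ -9.1429)
v(L) = -6 + √(-64/7 + L) (v(L) = -6 + √(L - 64/7) = -6 + √(-64/7 + L))
f = 9682 (f = -1229 + 10911 = 9682)
v(-130) - f = (-6 + √(-448 + 49*(-130))/7) - 1*9682 = (-6 + √(-448 - 6370)/7) - 9682 = (-6 + √(-6818)/7) - 9682 = (-6 + (I*√6818)/7) - 9682 = (-6 + I*√6818/7) - 9682 = -9688 + I*√6818/7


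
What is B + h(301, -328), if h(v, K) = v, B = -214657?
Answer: -214356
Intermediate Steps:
B + h(301, -328) = -214657 + 301 = -214356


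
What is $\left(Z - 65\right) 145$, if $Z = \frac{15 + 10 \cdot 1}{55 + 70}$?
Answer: $-9396$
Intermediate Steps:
$Z = \frac{1}{5}$ ($Z = \frac{15 + 10}{125} = 25 \cdot \frac{1}{125} = \frac{1}{5} \approx 0.2$)
$\left(Z - 65\right) 145 = \left(\frac{1}{5} - 65\right) 145 = \left(- \frac{324}{5}\right) 145 = -9396$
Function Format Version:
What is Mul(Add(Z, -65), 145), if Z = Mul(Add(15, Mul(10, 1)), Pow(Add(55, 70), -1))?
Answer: -9396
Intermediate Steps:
Z = Rational(1, 5) (Z = Mul(Add(15, 10), Pow(125, -1)) = Mul(25, Rational(1, 125)) = Rational(1, 5) ≈ 0.20000)
Mul(Add(Z, -65), 145) = Mul(Add(Rational(1, 5), -65), 145) = Mul(Rational(-324, 5), 145) = -9396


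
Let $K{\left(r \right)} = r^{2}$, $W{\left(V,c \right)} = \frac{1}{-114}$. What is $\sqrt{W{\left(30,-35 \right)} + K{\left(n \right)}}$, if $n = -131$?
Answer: $\frac{\sqrt{223024242}}{114} \approx 131.0$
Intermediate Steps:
$W{\left(V,c \right)} = - \frac{1}{114}$
$\sqrt{W{\left(30,-35 \right)} + K{\left(n \right)}} = \sqrt{- \frac{1}{114} + \left(-131\right)^{2}} = \sqrt{- \frac{1}{114} + 17161} = \sqrt{\frac{1956353}{114}} = \frac{\sqrt{223024242}}{114}$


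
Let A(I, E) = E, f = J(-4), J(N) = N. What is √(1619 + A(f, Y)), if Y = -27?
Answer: 2*√398 ≈ 39.900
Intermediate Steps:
f = -4
√(1619 + A(f, Y)) = √(1619 - 27) = √1592 = 2*√398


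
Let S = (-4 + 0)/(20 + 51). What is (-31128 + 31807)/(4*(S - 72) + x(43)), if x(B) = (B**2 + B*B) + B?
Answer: 6887/35021 ≈ 0.19665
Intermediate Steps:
S = -4/71 ≈ -0.056338
x(B) = B + 2*B**2 (x(B) = (B**2 + B**2) + B = 2*B**2 + B = B + 2*B**2)
(-31128 + 31807)/(4*(S - 72) + x(43)) = (-31128 + 31807)/(4*(-4/71 - 72) + 43*(1 + 2*43)) = 679/(4*(-5116/71) + 43*(1 + 86)) = 679/(-20464/71 + 43*87) = 679/(-20464/71 + 3741) = 679/(245147/71) = 679*(71/245147) = 6887/35021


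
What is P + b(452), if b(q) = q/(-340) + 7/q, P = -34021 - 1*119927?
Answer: -5914732641/38420 ≈ -1.5395e+5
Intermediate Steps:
P = -153948 (P = -34021 - 119927 = -153948)
b(q) = 7/q - q/340 (b(q) = q*(-1/340) + 7/q = -q/340 + 7/q = 7/q - q/340)
P + b(452) = -153948 + (7/452 - 1/340*452) = -153948 + (7*(1/452) - 113/85) = -153948 + (7/452 - 113/85) = -153948 - 50481/38420 = -5914732641/38420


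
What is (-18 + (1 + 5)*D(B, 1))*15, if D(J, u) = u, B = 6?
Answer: -180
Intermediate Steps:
(-18 + (1 + 5)*D(B, 1))*15 = (-18 + (1 + 5)*1)*15 = (-18 + 6*1)*15 = (-18 + 6)*15 = -12*15 = -180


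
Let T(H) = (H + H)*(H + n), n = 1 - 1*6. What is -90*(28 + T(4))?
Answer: -1800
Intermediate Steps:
n = -5 (n = 1 - 6 = -5)
T(H) = 2*H*(-5 + H) (T(H) = (H + H)*(H - 5) = (2*H)*(-5 + H) = 2*H*(-5 + H))
-90*(28 + T(4)) = -90*(28 + 2*4*(-5 + 4)) = -90*(28 + 2*4*(-1)) = -90*(28 - 8) = -90*20 = -1800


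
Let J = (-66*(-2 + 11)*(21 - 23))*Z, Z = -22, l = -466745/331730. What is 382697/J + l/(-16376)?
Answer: -51973874865431/3549537007632 ≈ -14.642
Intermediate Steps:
l = -93349/66346 (l = -466745*1/331730 = -93349/66346 ≈ -1.4070)
J = -26136 (J = -66*(-2 + 11)*(21 - 23)*(-22) = -594*(-2)*(-22) = -66*(-18)*(-22) = 1188*(-22) = -26136)
382697/J + l/(-16376) = 382697/(-26136) - 93349/66346/(-16376) = 382697*(-1/26136) - 93349/66346*(-1/16376) = -382697/26136 + 93349/1086482096 = -51973874865431/3549537007632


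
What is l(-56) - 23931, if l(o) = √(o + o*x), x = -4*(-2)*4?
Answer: -23931 + 2*I*√462 ≈ -23931.0 + 42.988*I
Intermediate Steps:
x = 32 (x = 8*4 = 32)
l(o) = √33*√o (l(o) = √(o + o*32) = √(o + 32*o) = √(33*o) = √33*√o)
l(-56) - 23931 = √33*√(-56) - 23931 = √33*(2*I*√14) - 23931 = 2*I*√462 - 23931 = -23931 + 2*I*√462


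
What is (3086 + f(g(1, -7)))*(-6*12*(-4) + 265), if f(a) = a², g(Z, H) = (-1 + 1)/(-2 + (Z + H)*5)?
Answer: 1706558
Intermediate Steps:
g(Z, H) = 0 (g(Z, H) = 0/(-2 + (H + Z)*5) = 0/(-2 + (5*H + 5*Z)) = 0/(-2 + 5*H + 5*Z) = 0)
(3086 + f(g(1, -7)))*(-6*12*(-4) + 265) = (3086 + 0²)*(-6*12*(-4) + 265) = (3086 + 0)*(-72*(-4) + 265) = 3086*(288 + 265) = 3086*553 = 1706558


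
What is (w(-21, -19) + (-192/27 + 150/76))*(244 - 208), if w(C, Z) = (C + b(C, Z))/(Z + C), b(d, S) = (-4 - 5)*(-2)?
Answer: -34627/190 ≈ -182.25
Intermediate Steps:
b(d, S) = 18 (b(d, S) = -9*(-2) = 18)
w(C, Z) = (18 + C)/(C + Z) (w(C, Z) = (C + 18)/(Z + C) = (18 + C)/(C + Z))
(w(-21, -19) + (-192/27 + 150/76))*(244 - 208) = ((18 - 21)/(-21 - 19) + (-192/27 + 150/76))*(244 - 208) = (-3/(-40) + (-192*1/27 + 150*(1/76)))*36 = (-1/40*(-3) + (-64/9 + 75/38))*36 = (3/40 - 1757/342)*36 = -34627/6840*36 = -34627/190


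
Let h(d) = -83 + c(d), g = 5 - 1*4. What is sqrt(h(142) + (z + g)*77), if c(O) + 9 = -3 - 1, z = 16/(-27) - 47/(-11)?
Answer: sqrt(21414)/9 ≈ 16.259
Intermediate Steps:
g = 1 (g = 5 - 4 = 1)
z = 1093/297 (z = 16*(-1/27) - 47*(-1/11) = -16/27 + 47/11 = 1093/297 ≈ 3.6801)
c(O) = -13 (c(O) = -9 + (-3 - 1) = -9 - 4 = -13)
h(d) = -96 (h(d) = -83 - 13 = -96)
sqrt(h(142) + (z + g)*77) = sqrt(-96 + (1093/297 + 1)*77) = sqrt(-96 + (1390/297)*77) = sqrt(-96 + 9730/27) = sqrt(7138/27) = sqrt(21414)/9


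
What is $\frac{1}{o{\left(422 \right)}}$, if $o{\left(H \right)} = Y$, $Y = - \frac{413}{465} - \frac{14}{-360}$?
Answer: $- \frac{5580}{4739} \approx -1.1775$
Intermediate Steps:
$Y = - \frac{4739}{5580}$ ($Y = \left(-413\right) \frac{1}{465} - - \frac{7}{180} = - \frac{413}{465} + \frac{7}{180} = - \frac{4739}{5580} \approx -0.84928$)
$o{\left(H \right)} = - \frac{4739}{5580}$
$\frac{1}{o{\left(422 \right)}} = \frac{1}{- \frac{4739}{5580}} = - \frac{5580}{4739}$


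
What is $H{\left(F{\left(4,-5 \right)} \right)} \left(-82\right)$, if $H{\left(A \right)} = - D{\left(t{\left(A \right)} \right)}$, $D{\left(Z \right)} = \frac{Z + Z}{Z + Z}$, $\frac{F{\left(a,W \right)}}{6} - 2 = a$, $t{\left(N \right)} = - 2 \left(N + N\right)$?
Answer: $82$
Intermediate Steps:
$t{\left(N \right)} = - 4 N$ ($t{\left(N \right)} = - 2 \cdot 2 N = - 4 N$)
$F{\left(a,W \right)} = 12 + 6 a$
$D{\left(Z \right)} = 1$ ($D{\left(Z \right)} = \frac{2 Z}{2 Z} = 2 Z \frac{1}{2 Z} = 1$)
$H{\left(A \right)} = -1$ ($H{\left(A \right)} = \left(-1\right) 1 = -1$)
$H{\left(F{\left(4,-5 \right)} \right)} \left(-82\right) = \left(-1\right) \left(-82\right) = 82$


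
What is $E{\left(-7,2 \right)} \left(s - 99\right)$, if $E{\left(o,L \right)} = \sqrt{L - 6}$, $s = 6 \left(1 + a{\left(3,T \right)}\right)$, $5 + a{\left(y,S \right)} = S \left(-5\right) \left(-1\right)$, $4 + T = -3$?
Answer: $- 666 i \approx - 666.0 i$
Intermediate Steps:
$T = -7$ ($T = -4 - 3 = -7$)
$a{\left(y,S \right)} = -5 + 5 S$ ($a{\left(y,S \right)} = -5 + S \left(-5\right) \left(-1\right) = -5 + - 5 S \left(-1\right) = -5 + 5 S$)
$s = -234$ ($s = 6 \left(1 + \left(-5 + 5 \left(-7\right)\right)\right) = 6 \left(1 - 40\right) = 6 \left(-39\right) = -234$)
$E{\left(o,L \right)} = \sqrt{-6 + L}$
$E{\left(-7,2 \right)} \left(s - 99\right) = \sqrt{-6 + 2} \left(-234 - 99\right) = \sqrt{-4} \left(-333\right) = 2 i \left(-333\right) = - 666 i$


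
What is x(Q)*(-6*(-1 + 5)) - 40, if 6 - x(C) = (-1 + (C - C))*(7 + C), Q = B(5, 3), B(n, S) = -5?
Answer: -232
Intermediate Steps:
Q = -5
x(C) = 13 + C (x(C) = 6 - (-1 + (C - C))*(7 + C) = 6 - (-1 + 0)*(7 + C) = 6 - (-1)*(7 + C) = 6 - (-7 - C) = 6 + (7 + C) = 13 + C)
x(Q)*(-6*(-1 + 5)) - 40 = (13 - 5)*(-6*(-1 + 5)) - 40 = 8*(-6*4) - 40 = 8*(-24) - 40 = -192 - 40 = -232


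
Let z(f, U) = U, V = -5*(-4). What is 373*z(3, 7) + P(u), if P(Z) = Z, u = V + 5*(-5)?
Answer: 2606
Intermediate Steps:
V = 20
u = -5 (u = 20 + 5*(-5) = 20 - 25 = -5)
373*z(3, 7) + P(u) = 373*7 - 5 = 2611 - 5 = 2606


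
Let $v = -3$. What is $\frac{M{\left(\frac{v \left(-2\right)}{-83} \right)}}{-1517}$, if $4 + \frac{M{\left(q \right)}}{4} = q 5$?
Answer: $\frac{1448}{125911} \approx 0.0115$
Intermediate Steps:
$M{\left(q \right)} = -16 + 20 q$ ($M{\left(q \right)} = -16 + 4 q 5 = -16 + 4 \cdot 5 q = -16 + 20 q$)
$\frac{M{\left(\frac{v \left(-2\right)}{-83} \right)}}{-1517} = \frac{-16 + 20 \frac{\left(-3\right) \left(-2\right)}{-83}}{-1517} = \left(-16 + 20 \cdot 6 \left(- \frac{1}{83}\right)\right) \left(- \frac{1}{1517}\right) = \left(-16 + 20 \left(- \frac{6}{83}\right)\right) \left(- \frac{1}{1517}\right) = \left(-16 - \frac{120}{83}\right) \left(- \frac{1}{1517}\right) = \left(- \frac{1448}{83}\right) \left(- \frac{1}{1517}\right) = \frac{1448}{125911}$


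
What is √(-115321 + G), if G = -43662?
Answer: I*√158983 ≈ 398.73*I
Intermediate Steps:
√(-115321 + G) = √(-115321 - 43662) = √(-158983) = I*√158983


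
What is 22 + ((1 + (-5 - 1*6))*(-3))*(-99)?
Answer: -2948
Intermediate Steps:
22 + ((1 + (-5 - 1*6))*(-3))*(-99) = 22 + ((1 + (-5 - 6))*(-3))*(-99) = 22 + ((1 - 11)*(-3))*(-99) = 22 - 10*(-3)*(-99) = 22 + 30*(-99) = 22 - 2970 = -2948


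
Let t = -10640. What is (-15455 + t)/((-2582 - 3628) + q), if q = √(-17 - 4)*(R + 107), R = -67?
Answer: 1080333/257318 + 10438*I*√21/385977 ≈ 4.1984 + 0.12393*I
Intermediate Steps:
q = 40*I*√21 (q = √(-17 - 4)*(-67 + 107) = √(-21)*40 = (I*√21)*40 = 40*I*√21 ≈ 183.3*I)
(-15455 + t)/((-2582 - 3628) + q) = (-15455 - 10640)/((-2582 - 3628) + 40*I*√21) = -26095/(-6210 + 40*I*√21)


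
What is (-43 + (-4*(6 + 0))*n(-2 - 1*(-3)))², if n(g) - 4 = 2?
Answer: 34969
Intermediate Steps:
n(g) = 6 (n(g) = 4 + 2 = 6)
(-43 + (-4*(6 + 0))*n(-2 - 1*(-3)))² = (-43 - 4*(6 + 0)*6)² = (-43 - 4*6*6)² = (-43 - 24*6)² = (-43 - 144)² = (-187)² = 34969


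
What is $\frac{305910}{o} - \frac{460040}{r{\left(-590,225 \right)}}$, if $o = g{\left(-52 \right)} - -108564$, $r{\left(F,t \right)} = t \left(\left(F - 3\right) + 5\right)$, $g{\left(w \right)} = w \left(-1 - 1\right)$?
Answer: $\frac{6593551}{1047870} \approx 6.2923$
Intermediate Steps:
$g{\left(w \right)} = - 2 w$ ($g{\left(w \right)} = w \left(-2\right) = - 2 w$)
$r{\left(F,t \right)} = t \left(2 + F\right)$ ($r{\left(F,t \right)} = t \left(\left(-3 + F\right) + 5\right) = t \left(2 + F\right)$)
$o = 108668$ ($o = \left(-2\right) \left(-52\right) - -108564 = 104 + 108564 = 108668$)
$\frac{305910}{o} - \frac{460040}{r{\left(-590,225 \right)}} = \frac{305910}{108668} - \frac{460040}{225 \left(2 - 590\right)} = 305910 \cdot \frac{1}{108668} - \frac{460040}{225 \left(-588\right)} = \frac{152955}{54334} - \frac{460040}{-132300} = \frac{152955}{54334} - - \frac{3286}{945} = \frac{152955}{54334} + \frac{3286}{945} = \frac{6593551}{1047870}$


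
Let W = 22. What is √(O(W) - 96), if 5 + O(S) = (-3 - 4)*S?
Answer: I*√255 ≈ 15.969*I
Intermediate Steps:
O(S) = -5 - 7*S (O(S) = -5 + (-3 - 4)*S = -5 - 7*S)
√(O(W) - 96) = √((-5 - 7*22) - 96) = √((-5 - 154) - 96) = √(-159 - 96) = √(-255) = I*√255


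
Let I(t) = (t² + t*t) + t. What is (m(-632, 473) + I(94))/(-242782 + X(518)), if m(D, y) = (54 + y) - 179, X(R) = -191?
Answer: -6038/80991 ≈ -0.074551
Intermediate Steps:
I(t) = t + 2*t² (I(t) = (t² + t²) + t = 2*t² + t = t + 2*t²)
m(D, y) = -125 + y
(m(-632, 473) + I(94))/(-242782 + X(518)) = ((-125 + 473) + 94*(1 + 2*94))/(-242782 - 191) = (348 + 94*(1 + 188))/(-242973) = (348 + 94*189)*(-1/242973) = (348 + 17766)*(-1/242973) = 18114*(-1/242973) = -6038/80991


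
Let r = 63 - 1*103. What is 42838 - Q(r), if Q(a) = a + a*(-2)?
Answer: 42798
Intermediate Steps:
r = -40 (r = 63 - 103 = -40)
Q(a) = -a (Q(a) = a - 2*a = -a)
42838 - Q(r) = 42838 - (-1)*(-40) = 42838 - 1*40 = 42838 - 40 = 42798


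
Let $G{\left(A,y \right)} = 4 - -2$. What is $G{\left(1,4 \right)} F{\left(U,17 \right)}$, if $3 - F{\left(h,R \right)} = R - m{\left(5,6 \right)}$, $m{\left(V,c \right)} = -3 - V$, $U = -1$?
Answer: $-132$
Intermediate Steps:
$G{\left(A,y \right)} = 6$ ($G{\left(A,y \right)} = 4 + 2 = 6$)
$F{\left(h,R \right)} = -5 - R$ ($F{\left(h,R \right)} = 3 - \left(R - \left(-3 - 5\right)\right) = 3 - \left(R - -8\right) = 3 - \left(R + 8\right) = 3 - \left(8 + R\right) = -5 - R$)
$G{\left(1,4 \right)} F{\left(U,17 \right)} = 6 \left(-5 - 17\right) = 6 \left(-22\right) = -132$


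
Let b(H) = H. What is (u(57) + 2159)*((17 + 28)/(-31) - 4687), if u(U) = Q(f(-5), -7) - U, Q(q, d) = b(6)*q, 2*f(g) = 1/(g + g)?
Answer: -1527326407/155 ≈ -9.8537e+6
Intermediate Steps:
f(g) = 1/(4*g) (f(g) = 1/(2*(g + g)) = 1/(2*((2*g))) = (1/(2*g))/2 = 1/(4*g))
Q(q, d) = 6*q
u(U) = -3/10 - U (u(U) = 6*((¼)/(-5)) - U = 6*((¼)*(-⅕)) - U = 6*(-1/20) - U = -3/10 - U)
(u(57) + 2159)*((17 + 28)/(-31) - 4687) = ((-3/10 - 1*57) + 2159)*((17 + 28)/(-31) - 4687) = ((-3/10 - 57) + 2159)*(-1/31*45 - 4687) = (-573/10 + 2159)*(-45/31 - 4687) = (21017/10)*(-145342/31) = -1527326407/155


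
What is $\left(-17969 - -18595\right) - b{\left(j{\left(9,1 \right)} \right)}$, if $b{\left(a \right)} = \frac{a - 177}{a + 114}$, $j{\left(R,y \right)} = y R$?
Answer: $\frac{25722}{41} \approx 627.37$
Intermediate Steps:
$j{\left(R,y \right)} = R y$
$b{\left(a \right)} = \frac{-177 + a}{114 + a}$
$\left(-17969 - -18595\right) - b{\left(j{\left(9,1 \right)} \right)} = \left(-17969 - -18595\right) - \frac{-177 + 9 \cdot 1}{114 + 9 \cdot 1} = \left(-17969 + 18595\right) - \frac{-177 + 9}{114 + 9} = 626 - \frac{1}{123} \left(-168\right) = 626 - - \frac{56}{41} = 626 + \frac{56}{41} = \frac{25722}{41}$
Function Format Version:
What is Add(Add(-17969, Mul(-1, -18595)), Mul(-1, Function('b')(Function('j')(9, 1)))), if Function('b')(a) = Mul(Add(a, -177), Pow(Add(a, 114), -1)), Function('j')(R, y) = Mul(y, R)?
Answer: Rational(25722, 41) ≈ 627.37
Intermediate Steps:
Function('j')(R, y) = Mul(R, y)
Function('b')(a) = Mul(Pow(Add(114, a), -1), Add(-177, a)) (Function('b')(a) = Mul(Add(-177, a), Pow(Add(114, a), -1)) = Mul(Pow(Add(114, a), -1), Add(-177, a)))
Add(Add(-17969, Mul(-1, -18595)), Mul(-1, Function('b')(Function('j')(9, 1)))) = Add(Add(-17969, Mul(-1, -18595)), Mul(-1, Mul(Pow(Add(114, Mul(9, 1)), -1), Add(-177, Mul(9, 1))))) = Add(Add(-17969, 18595), Mul(-1, Mul(Pow(Add(114, 9), -1), Add(-177, 9)))) = Add(626, Mul(-1, Mul(Pow(123, -1), -168))) = Add(626, Mul(-1, Mul(Rational(1, 123), -168))) = Add(626, Mul(-1, Rational(-56, 41))) = Add(626, Rational(56, 41)) = Rational(25722, 41)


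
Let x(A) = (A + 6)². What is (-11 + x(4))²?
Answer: 7921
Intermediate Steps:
x(A) = (6 + A)²
(-11 + x(4))² = (-11 + (6 + 4)²)² = (-11 + 10²)² = (-11 + 100)² = 89² = 7921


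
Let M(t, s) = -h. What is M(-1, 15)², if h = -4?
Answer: 16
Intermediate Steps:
M(t, s) = 4 (M(t, s) = -1*(-4) = 4)
M(-1, 15)² = 4² = 16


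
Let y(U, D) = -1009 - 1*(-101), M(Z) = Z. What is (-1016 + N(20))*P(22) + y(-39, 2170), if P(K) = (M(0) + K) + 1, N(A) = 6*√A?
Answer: -24276 + 276*√5 ≈ -23659.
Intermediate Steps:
y(U, D) = -908 (y(U, D) = -1009 + 101 = -908)
P(K) = 1 + K (P(K) = (0 + K) + 1 = K + 1 = 1 + K)
(-1016 + N(20))*P(22) + y(-39, 2170) = (-1016 + 6*√20)*(1 + 22) - 908 = (-1016 + 6*(2*√5))*23 - 908 = (-1016 + 12*√5)*23 - 908 = (-23368 + 276*√5) - 908 = -24276 + 276*√5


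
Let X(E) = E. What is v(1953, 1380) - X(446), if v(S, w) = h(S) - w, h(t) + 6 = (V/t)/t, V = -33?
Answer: -2329210307/1271403 ≈ -1832.0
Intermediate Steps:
h(t) = -6 - 33/t**2 (h(t) = -6 + (-33/t)/t = -6 - 33/t**2)
v(S, w) = -6 - w - 33/S**2 (v(S, w) = (-6 - 33/S**2) - w = -6 - w - 33/S**2)
v(1953, 1380) - X(446) = (-6 - 1*1380 - 33/1953**2) - 1*446 = (-6 - 1380 - 33*1/3814209) - 446 = (-6 - 1380 - 11/1271403) - 446 = -1762164569/1271403 - 446 = -2329210307/1271403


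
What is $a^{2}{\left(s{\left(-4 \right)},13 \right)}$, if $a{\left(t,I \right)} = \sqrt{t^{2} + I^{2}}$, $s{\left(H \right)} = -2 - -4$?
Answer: $173$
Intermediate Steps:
$s{\left(H \right)} = 2$ ($s{\left(H \right)} = -2 + 4 = 2$)
$a{\left(t,I \right)} = \sqrt{I^{2} + t^{2}}$
$a^{2}{\left(s{\left(-4 \right)},13 \right)} = \left(\sqrt{13^{2} + 2^{2}}\right)^{2} = \left(\sqrt{169 + 4}\right)^{2} = \left(\sqrt{173}\right)^{2} = 173$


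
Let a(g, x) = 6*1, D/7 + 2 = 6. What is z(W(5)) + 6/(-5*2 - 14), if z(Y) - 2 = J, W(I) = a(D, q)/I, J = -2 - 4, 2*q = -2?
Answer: -17/4 ≈ -4.2500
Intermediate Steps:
D = 28 (D = -14 + 7*6 = -14 + 42 = 28)
q = -1 (q = (½)*(-2) = -1)
a(g, x) = 6
J = -6
W(I) = 6/I
z(Y) = -4 (z(Y) = 2 - 6 = -4)
z(W(5)) + 6/(-5*2 - 14) = -4 + 6/(-5*2 - 14) = -4 + 6/(-10 - 14) = -4 + 6/(-24) = -4 + 6*(-1/24) = -4 - ¼ = -17/4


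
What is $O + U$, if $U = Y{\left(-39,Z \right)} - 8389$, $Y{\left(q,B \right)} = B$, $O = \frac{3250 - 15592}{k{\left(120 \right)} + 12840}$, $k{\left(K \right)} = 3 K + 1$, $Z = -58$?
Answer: $- \frac{111521189}{13201} \approx -8447.9$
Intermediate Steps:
$k{\left(K \right)} = 1 + 3 K$
$O = - \frac{12342}{13201}$ ($O = \frac{3250 - 15592}{\left(1 + 3 \cdot 120\right) + 12840} = - \frac{12342}{\left(1 + 360\right) + 12840} = - \frac{12342}{361 + 12840} = - \frac{12342}{13201} \approx -0.93493$)
$U = -8447$ ($U = -58 - 8389 = -8447$)
$O + U = - \frac{12342}{13201} - 8447 = - \frac{111521189}{13201}$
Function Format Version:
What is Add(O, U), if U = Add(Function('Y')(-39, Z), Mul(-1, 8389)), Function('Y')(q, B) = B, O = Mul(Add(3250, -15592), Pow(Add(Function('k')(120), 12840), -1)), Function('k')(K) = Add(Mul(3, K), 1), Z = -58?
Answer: Rational(-111521189, 13201) ≈ -8447.9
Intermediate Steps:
Function('k')(K) = Add(1, Mul(3, K))
O = Rational(-12342, 13201) (O = Mul(Add(3250, -15592), Pow(Add(Add(1, Mul(3, 120)), 12840), -1)) = Mul(-12342, Pow(Add(Add(1, 360), 12840), -1)) = Mul(-12342, Pow(Add(361, 12840), -1)) = Mul(-12342, Pow(13201, -1)) = Mul(-12342, Rational(1, 13201)) = Rational(-12342, 13201) ≈ -0.93493)
U = -8447 (U = Add(-58, Mul(-1, 8389)) = Add(-58, -8389) = -8447)
Add(O, U) = Add(Rational(-12342, 13201), -8447) = Rational(-111521189, 13201)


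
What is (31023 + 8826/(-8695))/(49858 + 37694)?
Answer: 89912053/253754880 ≈ 0.35433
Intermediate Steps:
(31023 + 8826/(-8695))/(49858 + 37694) = (31023 + 8826*(-1/8695))/87552 = (31023 - 8826/8695)*(1/87552) = (269736159/8695)*(1/87552) = 89912053/253754880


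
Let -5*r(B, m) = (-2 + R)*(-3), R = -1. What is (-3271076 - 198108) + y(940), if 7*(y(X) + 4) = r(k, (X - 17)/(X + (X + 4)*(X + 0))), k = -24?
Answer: -121421589/35 ≈ -3.4692e+6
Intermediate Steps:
r(B, m) = -9/5 (r(B, m) = -(-2 - 1)*(-3)/5 = -(-3)*(-3)/5 = -⅕*9 = -9/5)
y(X) = -149/35 (y(X) = -4 + (⅐)*(-9/5) = -4 - 9/35 = -149/35)
(-3271076 - 198108) + y(940) = (-3271076 - 198108) - 149/35 = -3469184 - 149/35 = -121421589/35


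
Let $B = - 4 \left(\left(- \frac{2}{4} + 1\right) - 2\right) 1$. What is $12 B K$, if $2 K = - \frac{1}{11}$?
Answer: $- \frac{36}{11} \approx -3.2727$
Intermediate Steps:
$K = - \frac{1}{22}$ ($K = \frac{\left(-1\right) \frac{1}{11}}{2} = \frac{1}{2} \left(- \frac{1}{11}\right) = - \frac{1}{22} \approx -0.045455$)
$B = 6$ ($B = - 4 \left(\left(\left(-2\right) \frac{1}{4} + 1\right) - 2\right) 1 = - 4 \left(\left(- \frac{1}{2} + 1\right) - 2\right) 1 = - 4 \left(\frac{1}{2} - 2\right) 1 = \left(-4\right) \left(- \frac{3}{2}\right) 1 = 6 \cdot 1 = 6$)
$12 B K = 12 \cdot 6 \left(- \frac{1}{22}\right) = 72 \left(- \frac{1}{22}\right) = - \frac{36}{11}$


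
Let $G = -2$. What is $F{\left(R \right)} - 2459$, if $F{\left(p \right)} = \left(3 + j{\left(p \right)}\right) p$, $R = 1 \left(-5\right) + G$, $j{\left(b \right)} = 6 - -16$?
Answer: $-2634$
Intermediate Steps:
$j{\left(b \right)} = 22$ ($j{\left(b \right)} = 6 + 16 = 22$)
$R = -7$ ($R = 1 \left(-5\right) - 2 = -5 - 2 = -7$)
$F{\left(p \right)} = 25 p$ ($F{\left(p \right)} = \left(3 + 22\right) p = 25 p$)
$F{\left(R \right)} - 2459 = 25 \left(-7\right) - 2459 = -175 - 2459 = -2634$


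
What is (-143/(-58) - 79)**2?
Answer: 19704721/3364 ≈ 5857.5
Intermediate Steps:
(-143/(-58) - 79)**2 = (-143*(-1/58) - 79)**2 = (143/58 - 79)**2 = (-4439/58)**2 = 19704721/3364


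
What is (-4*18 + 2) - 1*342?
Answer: -412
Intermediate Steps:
(-4*18 + 2) - 1*342 = (-72 + 2) - 342 = -70 - 342 = -412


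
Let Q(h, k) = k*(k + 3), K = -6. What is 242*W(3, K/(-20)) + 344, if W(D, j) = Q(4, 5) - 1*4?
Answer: 9056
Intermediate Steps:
Q(h, k) = k*(3 + k)
W(D, j) = 36 (W(D, j) = 5*(3 + 5) - 1*4 = 5*8 - 4 = 40 - 4 = 36)
242*W(3, K/(-20)) + 344 = 242*36 + 344 = 8712 + 344 = 9056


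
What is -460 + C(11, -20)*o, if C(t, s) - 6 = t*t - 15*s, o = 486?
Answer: 207062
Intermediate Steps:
C(t, s) = 6 + t² - 15*s (C(t, s) = 6 + (t*t - 15*s) = 6 + (t² - 15*s) = 6 + t² - 15*s)
-460 + C(11, -20)*o = -460 + (6 + 11² - 15*(-20))*486 = -460 + (6 + 121 + 300)*486 = -460 + 427*486 = -460 + 207522 = 207062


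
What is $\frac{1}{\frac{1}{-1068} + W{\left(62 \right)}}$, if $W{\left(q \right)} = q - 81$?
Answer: $- \frac{1068}{20293} \approx -0.052629$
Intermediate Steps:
$W{\left(q \right)} = -81 + q$
$\frac{1}{\frac{1}{-1068} + W{\left(62 \right)}} = \frac{1}{\frac{1}{-1068} + \left(-81 + 62\right)} = \frac{1}{- \frac{1}{1068} - 19} = \frac{1}{- \frac{20293}{1068}} = - \frac{1068}{20293}$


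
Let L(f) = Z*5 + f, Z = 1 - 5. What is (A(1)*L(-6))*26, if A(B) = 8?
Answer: -5408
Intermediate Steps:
Z = -4
L(f) = -20 + f (L(f) = -4*5 + f = -20 + f)
(A(1)*L(-6))*26 = (8*(-20 - 6))*26 = (8*(-26))*26 = -208*26 = -5408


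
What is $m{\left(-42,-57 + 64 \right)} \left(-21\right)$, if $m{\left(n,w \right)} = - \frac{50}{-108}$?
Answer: $- \frac{175}{18} \approx -9.7222$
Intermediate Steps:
$m{\left(n,w \right)} = \frac{25}{54}$ ($m{\left(n,w \right)} = \left(-50\right) \left(- \frac{1}{108}\right) = \frac{25}{54}$)
$m{\left(-42,-57 + 64 \right)} \left(-21\right) = \frac{25}{54} \left(-21\right) = - \frac{175}{18}$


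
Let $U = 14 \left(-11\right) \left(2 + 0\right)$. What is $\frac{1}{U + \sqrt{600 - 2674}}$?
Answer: $- \frac{154}{48469} - \frac{i \sqrt{2074}}{96938} \approx -0.0031773 - 0.0004698 i$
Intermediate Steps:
$U = -308$ ($U = \left(-154\right) 2 = -308$)
$\frac{1}{U + \sqrt{600 - 2674}} = \frac{1}{-308 + \sqrt{600 - 2674}} = \frac{1}{-308 + \sqrt{-2074}} = \frac{1}{-308 + i \sqrt{2074}}$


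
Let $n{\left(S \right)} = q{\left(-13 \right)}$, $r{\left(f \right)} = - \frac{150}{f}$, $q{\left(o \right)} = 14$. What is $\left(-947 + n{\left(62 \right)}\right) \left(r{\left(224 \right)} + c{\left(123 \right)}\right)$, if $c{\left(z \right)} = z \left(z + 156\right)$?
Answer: $- \frac{3585919257}{112} \approx -3.2017 \cdot 10^{7}$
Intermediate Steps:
$c{\left(z \right)} = z \left(156 + z\right)$
$n{\left(S \right)} = 14$
$\left(-947 + n{\left(62 \right)}\right) \left(r{\left(224 \right)} + c{\left(123 \right)}\right) = \left(-947 + 14\right) \left(- \frac{150}{224} + 123 \left(156 + 123\right)\right) = - 933 \left(\left(-150\right) \frac{1}{224} + 123 \cdot 279\right) = - 933 \left(- \frac{75}{112} + 34317\right) = \left(-933\right) \frac{3843429}{112} = - \frac{3585919257}{112}$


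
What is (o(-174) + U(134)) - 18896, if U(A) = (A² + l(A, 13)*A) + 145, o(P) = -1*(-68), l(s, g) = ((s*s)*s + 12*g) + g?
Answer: 322439855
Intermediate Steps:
l(s, g) = s³ + 13*g (l(s, g) = (s²*s + 12*g) + g = (s³ + 12*g) + g = s³ + 13*g)
o(P) = 68
U(A) = 145 + A² + A*(169 + A³) (U(A) = (A² + (A³ + 13*13)*A) + 145 = (A² + (A³ + 169)*A) + 145 = (A² + (169 + A³)*A) + 145 = (A² + A*(169 + A³)) + 145 = 145 + A² + A*(169 + A³))
(o(-174) + U(134)) - 18896 = (68 + (145 + 134² + 134*(169 + 134³))) - 18896 = (68 + (145 + 17956 + 134*(169 + 2406104))) - 18896 = (68 + (145 + 17956 + 134*2406273)) - 18896 = (68 + (145 + 17956 + 322440582)) - 18896 = (68 + 322458683) - 18896 = 322458751 - 18896 = 322439855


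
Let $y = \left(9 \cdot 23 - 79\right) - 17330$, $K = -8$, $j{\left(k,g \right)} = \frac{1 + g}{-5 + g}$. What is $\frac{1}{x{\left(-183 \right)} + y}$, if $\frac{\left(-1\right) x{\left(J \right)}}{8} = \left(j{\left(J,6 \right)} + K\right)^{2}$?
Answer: $- \frac{1}{17210} \approx -5.8106 \cdot 10^{-5}$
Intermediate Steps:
$j{\left(k,g \right)} = \frac{1 + g}{-5 + g}$
$x{\left(J \right)} = -8$ ($x{\left(J \right)} = - 8 \left(\frac{1 + 6}{-5 + 6} - 8\right)^{2} = - 8 \left(1^{-1} \cdot 7 - 8\right)^{2} = - 8 \left(1 \cdot 7 - 8\right)^{2} = - 8 \left(7 - 8\right)^{2} = - 8 \left(-1\right)^{2} = \left(-8\right) 1 = -8$)
$y = -17202$ ($y = \left(207 - 79\right) - 17330 = 128 - 17330 = -17202$)
$\frac{1}{x{\left(-183 \right)} + y} = \frac{1}{-8 - 17202} = \frac{1}{-17210} = - \frac{1}{17210}$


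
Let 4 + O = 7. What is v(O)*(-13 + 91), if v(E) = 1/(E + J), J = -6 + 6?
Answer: 26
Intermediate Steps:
O = 3 (O = -4 + 7 = 3)
J = 0
v(E) = 1/E (v(E) = 1/(E + 0) = 1/E)
v(O)*(-13 + 91) = (-13 + 91)/3 = (1/3)*78 = 26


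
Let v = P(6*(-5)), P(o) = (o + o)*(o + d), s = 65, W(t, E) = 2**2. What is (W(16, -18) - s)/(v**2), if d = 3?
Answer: -61/2624400 ≈ -2.3243e-5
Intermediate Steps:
W(t, E) = 4
P(o) = 2*o*(3 + o) (P(o) = (o + o)*(o + 3) = (2*o)*(3 + o) = 2*o*(3 + o))
v = 1620 (v = 2*(6*(-5))*(3 + 6*(-5)) = 2*(-30)*(3 - 30) = 2*(-30)*(-27) = 1620)
(W(16, -18) - s)/(v**2) = (4 - 1*65)/(1620**2) = (4 - 65)/2624400 = -61*1/2624400 = -61/2624400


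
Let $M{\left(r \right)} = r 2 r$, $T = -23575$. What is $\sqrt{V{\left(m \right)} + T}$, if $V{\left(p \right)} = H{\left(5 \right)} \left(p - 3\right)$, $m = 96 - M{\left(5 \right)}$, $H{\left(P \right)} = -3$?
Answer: $2 i \sqrt{5926} \approx 153.96 i$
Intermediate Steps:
$M{\left(r \right)} = 2 r^{2}$ ($M{\left(r \right)} = 2 r r = 2 r^{2}$)
$m = 46$ ($m = 96 - 2 \cdot 5^{2} = 96 - 2 \cdot 25 = 96 - 50 = 46$)
$V{\left(p \right)} = 9 - 3 p$ ($V{\left(p \right)} = - 3 \left(p - 3\right) = - 3 \left(-3 + p\right) = 9 - 3 p$)
$\sqrt{V{\left(m \right)} + T} = \sqrt{\left(9 - 138\right) - 23575} = \sqrt{-129 - 23575} = \sqrt{-23704} = 2 i \sqrt{5926}$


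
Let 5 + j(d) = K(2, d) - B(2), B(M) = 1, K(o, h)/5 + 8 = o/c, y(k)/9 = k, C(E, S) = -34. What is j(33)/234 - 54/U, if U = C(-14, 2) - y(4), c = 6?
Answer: 14299/24570 ≈ 0.58197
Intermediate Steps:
y(k) = 9*k
K(o, h) = -40 + 5*o/6 (K(o, h) = -40 + 5*(o/6) = -40 + 5*o/6)
j(d) = -133/3 (j(d) = -5 + ((-40 + (⅚)*2) - 1*1) = -5 + ((-40 + 5/3) - 1) = -5 + (-115/3 - 1) = -5 - 118/3 = -133/3)
U = -70 (U = -34 - 9*4 = -34 - 1*36 = -34 - 36 = -70)
j(33)/234 - 54/U = -133/3/234 - 54/(-70) = -133/3*1/234 - 54*(-1/70) = -133/702 + 27/35 = 14299/24570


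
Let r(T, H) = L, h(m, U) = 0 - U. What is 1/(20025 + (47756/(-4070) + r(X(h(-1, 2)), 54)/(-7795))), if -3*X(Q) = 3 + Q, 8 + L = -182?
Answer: 3172565/63493465653 ≈ 4.9967e-5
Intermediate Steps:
L = -190 (L = -8 - 182 = -190)
h(m, U) = -U
X(Q) = -1 - Q/3 (X(Q) = -(3 + Q)/3 = -1 - Q/3)
r(T, H) = -190
1/(20025 + (47756/(-4070) + r(X(h(-1, 2)), 54)/(-7795))) = 1/(20025 + (47756/(-4070) - 190/(-7795))) = 1/(20025 + (47756*(-1/4070) - 190*(-1/7795))) = 1/(20025 + (-23878/2035 + 38/1559)) = 1/(20025 - 37148472/3172565) = 1/(63493465653/3172565) = 3172565/63493465653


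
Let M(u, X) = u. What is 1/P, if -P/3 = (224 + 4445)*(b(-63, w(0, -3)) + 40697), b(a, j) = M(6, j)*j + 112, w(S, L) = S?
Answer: -1/571611663 ≈ -1.7494e-9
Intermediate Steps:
b(a, j) = 112 + 6*j (b(a, j) = 6*j + 112 = 112 + 6*j)
P = -571611663 (P = -3*(224 + 4445)*((112 + 6*0) + 40697) = -14007*((112 + 0) + 40697) = -14007*(112 + 40697) = -14007*40809 = -3*190537221 = -571611663)
1/P = 1/(-571611663) = -1/571611663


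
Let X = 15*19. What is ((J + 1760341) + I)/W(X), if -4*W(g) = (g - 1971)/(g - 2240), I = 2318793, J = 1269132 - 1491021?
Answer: -15081827950/843 ≈ -1.7891e+7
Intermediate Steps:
J = -221889
X = 285
W(g) = -(-1971 + g)/(4*(-2240 + g)) (W(g) = -(g - 1971)/(4*(g - 2240)) = -(-1971 + g)/(4*(-2240 + g)))
((J + 1760341) + I)/W(X) = ((-221889 + 1760341) + 2318793)/(((1971 - 1*285)/(4*(-2240 + 285)))) = (1538452 + 2318793)/(((1/4)*(1971 - 285)/(-1955))) = 3857245/(((1/4)*(-1/1955)*1686)) = 3857245/(-843/3910) = 3857245*(-3910/843) = -15081827950/843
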